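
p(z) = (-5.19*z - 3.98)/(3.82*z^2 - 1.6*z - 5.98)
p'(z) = (1.6 - 7.64*z)*(-5.19*z - 3.98)/(3.82*z^2 - 1.6*z - 5.98)^2 - 5.19/(3.82*z^2 - 1.6*z - 5.98) = (19.8258*z^2 + 30.4072*z + 24.6682)/(14.5924*z^4 - 12.224*z^3 - 43.1272*z^2 + 19.136*z + 35.7604)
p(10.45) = -0.15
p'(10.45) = 0.02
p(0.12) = 0.75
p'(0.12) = 0.76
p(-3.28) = 0.32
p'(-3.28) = 0.08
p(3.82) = -0.55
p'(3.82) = 0.23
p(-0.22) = 0.52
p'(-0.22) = 0.64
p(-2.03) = 0.50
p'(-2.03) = 0.26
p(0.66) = 1.38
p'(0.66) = 1.85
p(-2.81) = 0.37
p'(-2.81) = 0.12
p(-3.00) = 0.35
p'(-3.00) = 0.10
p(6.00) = -0.29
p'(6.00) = 0.06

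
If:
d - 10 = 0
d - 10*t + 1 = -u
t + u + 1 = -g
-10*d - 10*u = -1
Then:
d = 10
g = 879/100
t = 11/100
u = -99/10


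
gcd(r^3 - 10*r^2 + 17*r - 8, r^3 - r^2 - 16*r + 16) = r - 1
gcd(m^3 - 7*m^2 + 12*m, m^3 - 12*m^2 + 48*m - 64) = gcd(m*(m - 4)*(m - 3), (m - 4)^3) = m - 4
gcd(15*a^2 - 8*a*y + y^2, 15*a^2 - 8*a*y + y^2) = 15*a^2 - 8*a*y + y^2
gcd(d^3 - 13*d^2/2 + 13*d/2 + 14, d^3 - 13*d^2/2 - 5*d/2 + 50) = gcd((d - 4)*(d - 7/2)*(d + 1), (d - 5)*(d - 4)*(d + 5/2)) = d - 4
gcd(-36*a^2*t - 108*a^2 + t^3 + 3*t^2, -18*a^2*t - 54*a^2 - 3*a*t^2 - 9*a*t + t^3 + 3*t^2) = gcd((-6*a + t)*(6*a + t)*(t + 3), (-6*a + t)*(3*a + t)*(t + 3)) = -6*a*t - 18*a + t^2 + 3*t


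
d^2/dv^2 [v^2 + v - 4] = 2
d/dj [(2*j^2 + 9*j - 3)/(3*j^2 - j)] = (-29*j^2 + 18*j - 3)/(j^2*(9*j^2 - 6*j + 1))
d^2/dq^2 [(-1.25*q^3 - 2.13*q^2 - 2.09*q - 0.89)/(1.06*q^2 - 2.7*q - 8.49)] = (-3.5527136788005e-15*q^5 + 3.5527136788005e-15*q^4 - 57.612268*q^3 - 292.934856*q^2 - 638.170146*q - 240.238218)/(1.191016*q^6 - 9.10116*q^5 - 5.435892*q^4 + 126.10728*q^3 + 43.538418*q^2 - 583.84881*q - 611.960049)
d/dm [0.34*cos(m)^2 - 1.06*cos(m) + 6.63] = (1.06 - 0.68*cos(m))*sin(m)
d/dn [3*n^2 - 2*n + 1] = 6*n - 2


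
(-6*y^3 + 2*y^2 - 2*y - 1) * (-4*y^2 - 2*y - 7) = 24*y^5 + 4*y^4 + 46*y^3 - 6*y^2 + 16*y + 7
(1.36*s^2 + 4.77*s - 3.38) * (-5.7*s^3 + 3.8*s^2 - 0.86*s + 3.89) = -7.752*s^5 - 22.021*s^4 + 36.2224*s^3 - 11.6558*s^2 + 21.4621*s - 13.1482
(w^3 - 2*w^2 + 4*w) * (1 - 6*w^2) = -6*w^5 + 12*w^4 - 23*w^3 - 2*w^2 + 4*w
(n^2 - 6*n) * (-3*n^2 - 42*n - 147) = -3*n^4 - 24*n^3 + 105*n^2 + 882*n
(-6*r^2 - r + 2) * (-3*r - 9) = 18*r^3 + 57*r^2 + 3*r - 18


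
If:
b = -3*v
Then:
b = -3*v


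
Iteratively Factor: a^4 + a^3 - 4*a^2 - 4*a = (a + 1)*(a^3 - 4*a) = (a + 1)*(a + 2)*(a^2 - 2*a) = a*(a + 1)*(a + 2)*(a - 2)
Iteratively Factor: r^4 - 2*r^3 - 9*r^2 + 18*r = (r)*(r^3 - 2*r^2 - 9*r + 18) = r*(r - 2)*(r^2 - 9) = r*(r - 3)*(r - 2)*(r + 3)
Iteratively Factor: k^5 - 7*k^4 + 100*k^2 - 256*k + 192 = (k - 2)*(k^4 - 5*k^3 - 10*k^2 + 80*k - 96) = (k - 2)^2*(k^3 - 3*k^2 - 16*k + 48) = (k - 2)^2*(k + 4)*(k^2 - 7*k + 12) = (k - 3)*(k - 2)^2*(k + 4)*(k - 4)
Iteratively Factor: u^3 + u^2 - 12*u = (u - 3)*(u^2 + 4*u) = (u - 3)*(u + 4)*(u)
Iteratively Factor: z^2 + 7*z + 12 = (z + 3)*(z + 4)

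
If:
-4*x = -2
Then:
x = 1/2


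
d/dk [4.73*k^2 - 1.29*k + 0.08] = 9.46*k - 1.29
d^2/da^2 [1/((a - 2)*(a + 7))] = 2*((a - 2)^2 + (a - 2)*(a + 7) + (a + 7)^2)/((a - 2)^3*(a + 7)^3)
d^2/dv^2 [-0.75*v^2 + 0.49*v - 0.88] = -1.50000000000000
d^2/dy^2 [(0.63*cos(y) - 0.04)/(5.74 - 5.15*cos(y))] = (-17.56253*sin(y)^2 + 19.574548*cos(y) - 17.56253)/(136.590875*cos(y)^3 - 456.71745*cos(y)^2 + 509.04042*cos(y) - 189.119224)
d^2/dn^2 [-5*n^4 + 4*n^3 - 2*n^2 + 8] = -60*n^2 + 24*n - 4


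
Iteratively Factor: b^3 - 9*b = (b + 3)*(b^2 - 3*b) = b*(b + 3)*(b - 3)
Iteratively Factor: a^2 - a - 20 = (a - 5)*(a + 4)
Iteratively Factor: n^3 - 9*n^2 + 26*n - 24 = (n - 2)*(n^2 - 7*n + 12) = (n - 3)*(n - 2)*(n - 4)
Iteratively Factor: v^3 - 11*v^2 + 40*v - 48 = (v - 4)*(v^2 - 7*v + 12) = (v - 4)^2*(v - 3)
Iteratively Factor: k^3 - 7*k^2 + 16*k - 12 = (k - 2)*(k^2 - 5*k + 6) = (k - 2)^2*(k - 3)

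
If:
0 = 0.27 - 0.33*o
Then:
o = 0.82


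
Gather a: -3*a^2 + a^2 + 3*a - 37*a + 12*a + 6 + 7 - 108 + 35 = -2*a^2 - 22*a - 60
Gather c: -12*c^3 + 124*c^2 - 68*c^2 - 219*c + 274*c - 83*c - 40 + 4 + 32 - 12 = -12*c^3 + 56*c^2 - 28*c - 16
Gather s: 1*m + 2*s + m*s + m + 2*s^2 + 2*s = 2*m + 2*s^2 + s*(m + 4)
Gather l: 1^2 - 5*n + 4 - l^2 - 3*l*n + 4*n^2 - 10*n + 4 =-l^2 - 3*l*n + 4*n^2 - 15*n + 9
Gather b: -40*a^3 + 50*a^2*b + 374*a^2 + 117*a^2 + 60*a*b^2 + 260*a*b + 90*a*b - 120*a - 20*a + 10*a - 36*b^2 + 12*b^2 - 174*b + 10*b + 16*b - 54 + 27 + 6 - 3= -40*a^3 + 491*a^2 - 130*a + b^2*(60*a - 24) + b*(50*a^2 + 350*a - 148) - 24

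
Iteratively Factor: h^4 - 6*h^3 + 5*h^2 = (h - 5)*(h^3 - h^2) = h*(h - 5)*(h^2 - h) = h*(h - 5)*(h - 1)*(h)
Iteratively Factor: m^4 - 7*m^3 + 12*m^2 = (m)*(m^3 - 7*m^2 + 12*m) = m*(m - 4)*(m^2 - 3*m) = m^2*(m - 4)*(m - 3)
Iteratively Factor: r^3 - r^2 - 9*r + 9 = (r - 1)*(r^2 - 9) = (r - 1)*(r + 3)*(r - 3)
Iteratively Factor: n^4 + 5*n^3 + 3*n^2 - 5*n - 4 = (n - 1)*(n^3 + 6*n^2 + 9*n + 4) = (n - 1)*(n + 1)*(n^2 + 5*n + 4) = (n - 1)*(n + 1)*(n + 4)*(n + 1)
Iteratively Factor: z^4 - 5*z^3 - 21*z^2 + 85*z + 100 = (z - 5)*(z^3 - 21*z - 20) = (z - 5)^2*(z^2 + 5*z + 4) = (z - 5)^2*(z + 4)*(z + 1)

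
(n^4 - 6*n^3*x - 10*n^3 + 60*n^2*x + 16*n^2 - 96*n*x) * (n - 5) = n^5 - 6*n^4*x - 15*n^4 + 90*n^3*x + 66*n^3 - 396*n^2*x - 80*n^2 + 480*n*x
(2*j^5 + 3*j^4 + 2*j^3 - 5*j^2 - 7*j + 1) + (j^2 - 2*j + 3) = 2*j^5 + 3*j^4 + 2*j^3 - 4*j^2 - 9*j + 4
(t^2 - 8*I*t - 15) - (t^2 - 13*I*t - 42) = 5*I*t + 27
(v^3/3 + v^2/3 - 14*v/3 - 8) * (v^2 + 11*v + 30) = v^5/3 + 4*v^4 + 9*v^3 - 148*v^2/3 - 228*v - 240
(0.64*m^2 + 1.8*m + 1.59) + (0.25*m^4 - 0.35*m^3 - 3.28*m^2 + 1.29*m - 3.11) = 0.25*m^4 - 0.35*m^3 - 2.64*m^2 + 3.09*m - 1.52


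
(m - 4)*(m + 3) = m^2 - m - 12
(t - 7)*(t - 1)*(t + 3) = t^3 - 5*t^2 - 17*t + 21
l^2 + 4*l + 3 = (l + 1)*(l + 3)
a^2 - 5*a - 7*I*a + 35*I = (a - 5)*(a - 7*I)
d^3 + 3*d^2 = d^2*(d + 3)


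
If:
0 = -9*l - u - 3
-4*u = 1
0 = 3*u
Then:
No Solution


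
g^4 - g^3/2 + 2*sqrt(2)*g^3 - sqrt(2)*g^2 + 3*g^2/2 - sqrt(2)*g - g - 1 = (g - 1)*(g + 1/2)*(g + sqrt(2))^2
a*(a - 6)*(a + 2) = a^3 - 4*a^2 - 12*a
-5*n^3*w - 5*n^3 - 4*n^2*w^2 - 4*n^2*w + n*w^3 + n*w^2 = (-5*n + w)*(n + w)*(n*w + n)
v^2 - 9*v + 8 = (v - 8)*(v - 1)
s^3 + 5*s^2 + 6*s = s*(s + 2)*(s + 3)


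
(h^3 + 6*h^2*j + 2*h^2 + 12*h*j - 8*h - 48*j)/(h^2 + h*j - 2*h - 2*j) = (h^2 + 6*h*j + 4*h + 24*j)/(h + j)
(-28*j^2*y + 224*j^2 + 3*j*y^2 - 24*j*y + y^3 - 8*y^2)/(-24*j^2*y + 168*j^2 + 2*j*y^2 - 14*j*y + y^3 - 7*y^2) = (7*j*y - 56*j + y^2 - 8*y)/(6*j*y - 42*j + y^2 - 7*y)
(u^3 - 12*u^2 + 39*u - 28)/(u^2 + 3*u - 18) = (u^3 - 12*u^2 + 39*u - 28)/(u^2 + 3*u - 18)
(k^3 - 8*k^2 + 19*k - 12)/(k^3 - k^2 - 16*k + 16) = (k - 3)/(k + 4)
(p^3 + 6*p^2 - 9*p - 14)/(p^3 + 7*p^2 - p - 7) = (p - 2)/(p - 1)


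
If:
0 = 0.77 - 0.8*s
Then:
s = 0.96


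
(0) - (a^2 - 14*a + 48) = -a^2 + 14*a - 48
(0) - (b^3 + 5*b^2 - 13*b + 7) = -b^3 - 5*b^2 + 13*b - 7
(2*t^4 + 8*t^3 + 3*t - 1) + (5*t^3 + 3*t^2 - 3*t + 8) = 2*t^4 + 13*t^3 + 3*t^2 + 7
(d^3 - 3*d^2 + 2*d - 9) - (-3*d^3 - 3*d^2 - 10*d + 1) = 4*d^3 + 12*d - 10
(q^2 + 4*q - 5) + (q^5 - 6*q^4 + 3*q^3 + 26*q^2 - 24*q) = q^5 - 6*q^4 + 3*q^3 + 27*q^2 - 20*q - 5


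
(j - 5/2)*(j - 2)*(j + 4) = j^3 - j^2/2 - 13*j + 20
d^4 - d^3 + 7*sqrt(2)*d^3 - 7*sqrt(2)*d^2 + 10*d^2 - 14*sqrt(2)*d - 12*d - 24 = (d - 2)*(d + 1)*(d + sqrt(2))*(d + 6*sqrt(2))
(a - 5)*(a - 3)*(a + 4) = a^3 - 4*a^2 - 17*a + 60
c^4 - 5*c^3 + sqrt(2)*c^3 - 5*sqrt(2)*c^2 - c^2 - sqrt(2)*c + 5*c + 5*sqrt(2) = (c - 5)*(c - 1)*(sqrt(2)*c/2 + 1)*(sqrt(2)*c + sqrt(2))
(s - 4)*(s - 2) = s^2 - 6*s + 8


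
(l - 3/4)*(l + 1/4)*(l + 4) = l^3 + 7*l^2/2 - 35*l/16 - 3/4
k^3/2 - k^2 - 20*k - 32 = (k/2 + 1)*(k - 8)*(k + 4)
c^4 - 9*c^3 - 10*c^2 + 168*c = c*(c - 7)*(c - 6)*(c + 4)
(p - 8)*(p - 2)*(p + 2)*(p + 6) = p^4 - 2*p^3 - 52*p^2 + 8*p + 192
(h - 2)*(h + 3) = h^2 + h - 6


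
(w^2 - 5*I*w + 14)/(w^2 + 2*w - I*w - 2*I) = (w^2 - 5*I*w + 14)/(w^2 + w*(2 - I) - 2*I)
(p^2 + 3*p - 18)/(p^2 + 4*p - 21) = (p + 6)/(p + 7)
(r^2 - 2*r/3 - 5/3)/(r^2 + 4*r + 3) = (r - 5/3)/(r + 3)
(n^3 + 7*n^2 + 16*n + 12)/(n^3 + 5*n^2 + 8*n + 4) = (n + 3)/(n + 1)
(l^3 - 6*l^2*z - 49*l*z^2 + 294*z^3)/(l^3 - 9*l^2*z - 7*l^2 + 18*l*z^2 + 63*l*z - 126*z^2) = (-l^2 + 49*z^2)/(-l^2 + 3*l*z + 7*l - 21*z)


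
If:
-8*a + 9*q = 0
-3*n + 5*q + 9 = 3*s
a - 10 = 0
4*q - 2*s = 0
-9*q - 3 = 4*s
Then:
No Solution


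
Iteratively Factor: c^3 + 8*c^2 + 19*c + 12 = (c + 4)*(c^2 + 4*c + 3) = (c + 3)*(c + 4)*(c + 1)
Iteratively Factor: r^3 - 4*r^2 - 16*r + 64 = (r + 4)*(r^2 - 8*r + 16) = (r - 4)*(r + 4)*(r - 4)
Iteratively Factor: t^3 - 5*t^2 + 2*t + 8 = (t + 1)*(t^2 - 6*t + 8) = (t - 4)*(t + 1)*(t - 2)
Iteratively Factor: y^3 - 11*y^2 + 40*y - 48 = (y - 4)*(y^2 - 7*y + 12) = (y - 4)*(y - 3)*(y - 4)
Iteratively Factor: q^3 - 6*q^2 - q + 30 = (q - 5)*(q^2 - q - 6) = (q - 5)*(q - 3)*(q + 2)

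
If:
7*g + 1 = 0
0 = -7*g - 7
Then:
No Solution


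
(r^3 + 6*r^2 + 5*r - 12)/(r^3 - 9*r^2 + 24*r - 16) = (r^2 + 7*r + 12)/(r^2 - 8*r + 16)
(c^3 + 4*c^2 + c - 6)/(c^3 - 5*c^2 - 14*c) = (c^2 + 2*c - 3)/(c*(c - 7))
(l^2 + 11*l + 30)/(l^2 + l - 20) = (l + 6)/(l - 4)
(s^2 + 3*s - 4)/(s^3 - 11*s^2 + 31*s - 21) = (s + 4)/(s^2 - 10*s + 21)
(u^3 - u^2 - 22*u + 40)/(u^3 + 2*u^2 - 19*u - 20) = (u - 2)/(u + 1)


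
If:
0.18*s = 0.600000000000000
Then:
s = 3.33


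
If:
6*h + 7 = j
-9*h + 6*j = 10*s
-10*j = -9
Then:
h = -61/60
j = 9/10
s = 291/200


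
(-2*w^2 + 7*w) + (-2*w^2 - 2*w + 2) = -4*w^2 + 5*w + 2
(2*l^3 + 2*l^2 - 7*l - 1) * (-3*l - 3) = -6*l^4 - 12*l^3 + 15*l^2 + 24*l + 3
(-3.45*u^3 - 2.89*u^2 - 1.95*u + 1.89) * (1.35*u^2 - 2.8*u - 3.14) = -4.6575*u^5 + 5.7585*u^4 + 16.2925*u^3 + 17.0861*u^2 + 0.831*u - 5.9346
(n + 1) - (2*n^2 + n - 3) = 4 - 2*n^2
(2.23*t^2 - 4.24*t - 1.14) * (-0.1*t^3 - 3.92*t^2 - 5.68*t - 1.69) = -0.223*t^5 - 8.3176*t^4 + 4.0684*t^3 + 24.7833*t^2 + 13.6408*t + 1.9266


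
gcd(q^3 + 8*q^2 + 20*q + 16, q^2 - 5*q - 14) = q + 2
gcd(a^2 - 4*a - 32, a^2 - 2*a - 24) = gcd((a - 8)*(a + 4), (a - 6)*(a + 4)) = a + 4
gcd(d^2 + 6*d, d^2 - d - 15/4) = 1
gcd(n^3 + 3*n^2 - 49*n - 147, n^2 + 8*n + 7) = n + 7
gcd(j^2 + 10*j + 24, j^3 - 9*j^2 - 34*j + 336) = j + 6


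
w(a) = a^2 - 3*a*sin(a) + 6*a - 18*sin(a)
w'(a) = -3*a*cos(a) + 2*a - 3*sin(a) - 18*cos(a) + 6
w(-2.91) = -6.86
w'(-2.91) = 9.89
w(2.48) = 5.40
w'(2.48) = 29.19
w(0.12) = -1.46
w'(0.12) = -12.35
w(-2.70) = -4.68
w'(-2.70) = 10.83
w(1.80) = -8.75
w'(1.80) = 11.99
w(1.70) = -9.82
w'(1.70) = 9.40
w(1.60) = -10.63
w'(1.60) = 6.87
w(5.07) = 87.23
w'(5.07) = 7.33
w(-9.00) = 23.29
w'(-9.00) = -18.96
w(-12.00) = 81.66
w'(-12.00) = -4.42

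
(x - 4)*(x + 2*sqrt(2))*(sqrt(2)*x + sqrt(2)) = sqrt(2)*x^3 - 3*sqrt(2)*x^2 + 4*x^2 - 12*x - 4*sqrt(2)*x - 16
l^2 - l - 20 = (l - 5)*(l + 4)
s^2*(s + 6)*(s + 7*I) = s^4 + 6*s^3 + 7*I*s^3 + 42*I*s^2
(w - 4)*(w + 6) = w^2 + 2*w - 24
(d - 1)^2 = d^2 - 2*d + 1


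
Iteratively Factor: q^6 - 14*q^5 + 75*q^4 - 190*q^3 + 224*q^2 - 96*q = (q - 2)*(q^5 - 12*q^4 + 51*q^3 - 88*q^2 + 48*q) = (q - 2)*(q - 1)*(q^4 - 11*q^3 + 40*q^2 - 48*q) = q*(q - 2)*(q - 1)*(q^3 - 11*q^2 + 40*q - 48) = q*(q - 4)*(q - 2)*(q - 1)*(q^2 - 7*q + 12) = q*(q - 4)*(q - 3)*(q - 2)*(q - 1)*(q - 4)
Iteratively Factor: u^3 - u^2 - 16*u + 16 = (u + 4)*(u^2 - 5*u + 4) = (u - 4)*(u + 4)*(u - 1)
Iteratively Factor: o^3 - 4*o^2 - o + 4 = (o - 1)*(o^2 - 3*o - 4) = (o - 4)*(o - 1)*(o + 1)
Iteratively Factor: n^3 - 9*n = (n - 3)*(n^2 + 3*n) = n*(n - 3)*(n + 3)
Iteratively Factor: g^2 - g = (g - 1)*(g)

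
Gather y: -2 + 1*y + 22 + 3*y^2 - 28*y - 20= 3*y^2 - 27*y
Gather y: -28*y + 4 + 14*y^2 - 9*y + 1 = 14*y^2 - 37*y + 5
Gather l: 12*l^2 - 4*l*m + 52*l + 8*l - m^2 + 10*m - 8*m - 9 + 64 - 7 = 12*l^2 + l*(60 - 4*m) - m^2 + 2*m + 48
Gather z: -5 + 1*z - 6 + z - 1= 2*z - 12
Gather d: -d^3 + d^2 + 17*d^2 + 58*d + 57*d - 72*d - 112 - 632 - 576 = -d^3 + 18*d^2 + 43*d - 1320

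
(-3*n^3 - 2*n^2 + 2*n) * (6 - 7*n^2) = 21*n^5 + 14*n^4 - 32*n^3 - 12*n^2 + 12*n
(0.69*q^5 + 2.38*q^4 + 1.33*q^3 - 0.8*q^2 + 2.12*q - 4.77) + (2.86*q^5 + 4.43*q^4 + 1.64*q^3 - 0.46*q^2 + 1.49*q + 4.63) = 3.55*q^5 + 6.81*q^4 + 2.97*q^3 - 1.26*q^2 + 3.61*q - 0.14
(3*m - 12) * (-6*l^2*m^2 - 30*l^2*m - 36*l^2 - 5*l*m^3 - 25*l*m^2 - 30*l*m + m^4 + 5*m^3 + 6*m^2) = -18*l^2*m^3 - 18*l^2*m^2 + 252*l^2*m + 432*l^2 - 15*l*m^4 - 15*l*m^3 + 210*l*m^2 + 360*l*m + 3*m^5 + 3*m^4 - 42*m^3 - 72*m^2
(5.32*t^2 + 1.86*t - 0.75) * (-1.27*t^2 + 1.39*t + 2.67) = -6.7564*t^4 + 5.0326*t^3 + 17.7423*t^2 + 3.9237*t - 2.0025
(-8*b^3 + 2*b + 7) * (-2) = 16*b^3 - 4*b - 14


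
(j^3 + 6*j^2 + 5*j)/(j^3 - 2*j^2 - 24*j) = (j^2 + 6*j + 5)/(j^2 - 2*j - 24)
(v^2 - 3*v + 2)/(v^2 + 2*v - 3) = (v - 2)/(v + 3)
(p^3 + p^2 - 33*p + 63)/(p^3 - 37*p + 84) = (p - 3)/(p - 4)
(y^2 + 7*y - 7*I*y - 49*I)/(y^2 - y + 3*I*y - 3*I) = (y^2 + 7*y*(1 - I) - 49*I)/(y^2 + y*(-1 + 3*I) - 3*I)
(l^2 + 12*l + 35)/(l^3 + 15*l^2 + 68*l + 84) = (l + 5)/(l^2 + 8*l + 12)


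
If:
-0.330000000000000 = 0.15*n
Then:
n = -2.20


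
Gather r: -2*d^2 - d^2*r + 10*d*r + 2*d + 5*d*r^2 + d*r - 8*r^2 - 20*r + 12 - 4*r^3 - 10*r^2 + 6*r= -2*d^2 + 2*d - 4*r^3 + r^2*(5*d - 18) + r*(-d^2 + 11*d - 14) + 12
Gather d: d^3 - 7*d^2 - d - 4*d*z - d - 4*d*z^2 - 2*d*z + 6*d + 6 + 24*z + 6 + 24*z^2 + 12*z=d^3 - 7*d^2 + d*(-4*z^2 - 6*z + 4) + 24*z^2 + 36*z + 12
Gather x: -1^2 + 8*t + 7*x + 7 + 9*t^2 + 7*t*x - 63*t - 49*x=9*t^2 - 55*t + x*(7*t - 42) + 6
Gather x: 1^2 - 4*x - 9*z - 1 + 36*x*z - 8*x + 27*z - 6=x*(36*z - 12) + 18*z - 6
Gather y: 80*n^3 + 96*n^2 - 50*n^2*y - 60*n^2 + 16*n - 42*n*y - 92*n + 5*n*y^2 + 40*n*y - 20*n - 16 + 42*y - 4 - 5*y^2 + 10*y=80*n^3 + 36*n^2 - 96*n + y^2*(5*n - 5) + y*(-50*n^2 - 2*n + 52) - 20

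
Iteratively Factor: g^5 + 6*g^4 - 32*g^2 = (g + 4)*(g^4 + 2*g^3 - 8*g^2) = g*(g + 4)*(g^3 + 2*g^2 - 8*g) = g*(g - 2)*(g + 4)*(g^2 + 4*g) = g^2*(g - 2)*(g + 4)*(g + 4)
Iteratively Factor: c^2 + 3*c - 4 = (c + 4)*(c - 1)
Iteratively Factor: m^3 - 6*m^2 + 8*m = (m - 2)*(m^2 - 4*m) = (m - 4)*(m - 2)*(m)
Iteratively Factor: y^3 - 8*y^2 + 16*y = (y)*(y^2 - 8*y + 16) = y*(y - 4)*(y - 4)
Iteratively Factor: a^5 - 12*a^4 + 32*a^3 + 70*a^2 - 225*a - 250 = (a + 1)*(a^4 - 13*a^3 + 45*a^2 + 25*a - 250) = (a - 5)*(a + 1)*(a^3 - 8*a^2 + 5*a + 50) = (a - 5)*(a + 1)*(a + 2)*(a^2 - 10*a + 25) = (a - 5)^2*(a + 1)*(a + 2)*(a - 5)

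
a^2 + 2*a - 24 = (a - 4)*(a + 6)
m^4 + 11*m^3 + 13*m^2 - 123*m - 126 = (m - 3)*(m + 1)*(m + 6)*(m + 7)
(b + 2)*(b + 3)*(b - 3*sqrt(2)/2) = b^3 - 3*sqrt(2)*b^2/2 + 5*b^2 - 15*sqrt(2)*b/2 + 6*b - 9*sqrt(2)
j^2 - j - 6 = (j - 3)*(j + 2)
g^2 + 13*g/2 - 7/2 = (g - 1/2)*(g + 7)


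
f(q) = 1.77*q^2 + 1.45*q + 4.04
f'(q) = 3.54*q + 1.45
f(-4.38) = 31.65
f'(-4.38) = -14.06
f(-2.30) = 10.07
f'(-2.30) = -6.69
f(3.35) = 28.76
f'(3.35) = 13.31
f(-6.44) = 68.11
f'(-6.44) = -21.35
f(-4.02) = 26.81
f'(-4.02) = -12.78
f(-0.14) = 3.87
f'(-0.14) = 0.95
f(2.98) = 24.08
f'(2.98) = 12.00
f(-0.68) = 3.87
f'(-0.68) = -0.96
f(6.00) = 76.46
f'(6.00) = 22.69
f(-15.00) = 380.54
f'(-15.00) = -51.65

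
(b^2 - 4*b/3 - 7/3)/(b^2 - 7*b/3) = (b + 1)/b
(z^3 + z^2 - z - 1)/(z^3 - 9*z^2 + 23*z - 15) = (z^2 + 2*z + 1)/(z^2 - 8*z + 15)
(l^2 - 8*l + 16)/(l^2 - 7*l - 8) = (-l^2 + 8*l - 16)/(-l^2 + 7*l + 8)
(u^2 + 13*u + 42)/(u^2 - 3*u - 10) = (u^2 + 13*u + 42)/(u^2 - 3*u - 10)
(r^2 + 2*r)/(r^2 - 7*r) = (r + 2)/(r - 7)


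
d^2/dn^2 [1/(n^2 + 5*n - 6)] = 2*(-n^2 - 5*n + (2*n + 5)^2 + 6)/(n^2 + 5*n - 6)^3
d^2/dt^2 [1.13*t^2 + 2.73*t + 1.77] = 2.26000000000000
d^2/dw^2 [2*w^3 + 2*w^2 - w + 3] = 12*w + 4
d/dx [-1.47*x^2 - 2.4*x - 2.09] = -2.94*x - 2.4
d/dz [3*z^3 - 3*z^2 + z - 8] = 9*z^2 - 6*z + 1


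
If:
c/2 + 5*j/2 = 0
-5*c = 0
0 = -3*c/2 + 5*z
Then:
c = 0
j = 0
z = 0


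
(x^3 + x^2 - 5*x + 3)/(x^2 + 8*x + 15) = (x^2 - 2*x + 1)/(x + 5)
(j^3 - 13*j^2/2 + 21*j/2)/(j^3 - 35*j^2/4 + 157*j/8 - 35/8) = 4*j*(j - 3)/(4*j^2 - 21*j + 5)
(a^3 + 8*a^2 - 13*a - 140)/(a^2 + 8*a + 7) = (a^2 + a - 20)/(a + 1)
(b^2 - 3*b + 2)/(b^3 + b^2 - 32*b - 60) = (b^2 - 3*b + 2)/(b^3 + b^2 - 32*b - 60)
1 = 1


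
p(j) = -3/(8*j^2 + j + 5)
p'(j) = -3*(-16*j - 1)/(8*j^2 + j + 5)^2 = 3*(16*j + 1)/(8*j^2 + j + 5)^2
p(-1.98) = -0.09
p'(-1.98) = -0.08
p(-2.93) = -0.04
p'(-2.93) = -0.03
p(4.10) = -0.02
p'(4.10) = 0.01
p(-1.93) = -0.09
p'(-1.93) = -0.08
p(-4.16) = -0.02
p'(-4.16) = -0.01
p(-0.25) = -0.57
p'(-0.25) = -0.33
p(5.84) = -0.01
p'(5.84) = 0.00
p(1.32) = -0.15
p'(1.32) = 0.16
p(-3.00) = -0.04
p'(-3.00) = -0.03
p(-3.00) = -0.04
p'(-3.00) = -0.03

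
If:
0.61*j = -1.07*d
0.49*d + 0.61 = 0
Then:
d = -1.24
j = 2.18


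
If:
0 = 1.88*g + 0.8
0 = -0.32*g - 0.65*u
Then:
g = -0.43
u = 0.21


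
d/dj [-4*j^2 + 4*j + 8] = 4 - 8*j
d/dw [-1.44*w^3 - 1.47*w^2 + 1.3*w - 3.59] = -4.32*w^2 - 2.94*w + 1.3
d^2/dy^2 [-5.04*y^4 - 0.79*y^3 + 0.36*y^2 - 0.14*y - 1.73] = -60.48*y^2 - 4.74*y + 0.72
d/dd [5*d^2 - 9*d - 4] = 10*d - 9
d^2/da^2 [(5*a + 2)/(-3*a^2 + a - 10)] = 2*(-(5*a + 2)*(6*a - 1)^2 + (45*a + 1)*(3*a^2 - a + 10))/(3*a^2 - a + 10)^3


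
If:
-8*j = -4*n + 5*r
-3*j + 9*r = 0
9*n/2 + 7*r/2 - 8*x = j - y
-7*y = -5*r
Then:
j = 21*y/5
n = 203*y/20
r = 7*y/5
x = 379*y/64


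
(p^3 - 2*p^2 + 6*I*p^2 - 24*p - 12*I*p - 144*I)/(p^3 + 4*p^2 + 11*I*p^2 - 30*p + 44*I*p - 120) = (p - 6)/(p + 5*I)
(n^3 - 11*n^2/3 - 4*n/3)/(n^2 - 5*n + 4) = n*(3*n + 1)/(3*(n - 1))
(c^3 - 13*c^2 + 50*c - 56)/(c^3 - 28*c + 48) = (c - 7)/(c + 6)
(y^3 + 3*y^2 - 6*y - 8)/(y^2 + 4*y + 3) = (y^2 + 2*y - 8)/(y + 3)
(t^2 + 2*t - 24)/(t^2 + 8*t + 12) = (t - 4)/(t + 2)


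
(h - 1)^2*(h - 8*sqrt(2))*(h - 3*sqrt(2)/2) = h^4 - 19*sqrt(2)*h^3/2 - 2*h^3 + 25*h^2 + 19*sqrt(2)*h^2 - 48*h - 19*sqrt(2)*h/2 + 24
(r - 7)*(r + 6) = r^2 - r - 42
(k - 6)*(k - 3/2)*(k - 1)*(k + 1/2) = k^4 - 8*k^3 + 49*k^2/4 - 3*k/4 - 9/2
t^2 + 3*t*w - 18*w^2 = (t - 3*w)*(t + 6*w)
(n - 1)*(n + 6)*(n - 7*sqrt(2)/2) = n^3 - 7*sqrt(2)*n^2/2 + 5*n^2 - 35*sqrt(2)*n/2 - 6*n + 21*sqrt(2)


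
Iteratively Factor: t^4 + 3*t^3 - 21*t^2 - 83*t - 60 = (t - 5)*(t^3 + 8*t^2 + 19*t + 12) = (t - 5)*(t + 3)*(t^2 + 5*t + 4) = (t - 5)*(t + 3)*(t + 4)*(t + 1)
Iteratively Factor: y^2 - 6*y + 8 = (y - 2)*(y - 4)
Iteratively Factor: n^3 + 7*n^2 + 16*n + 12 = (n + 3)*(n^2 + 4*n + 4) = (n + 2)*(n + 3)*(n + 2)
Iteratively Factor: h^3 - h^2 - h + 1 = (h - 1)*(h^2 - 1) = (h - 1)^2*(h + 1)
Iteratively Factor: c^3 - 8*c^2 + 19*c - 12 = (c - 4)*(c^2 - 4*c + 3) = (c - 4)*(c - 3)*(c - 1)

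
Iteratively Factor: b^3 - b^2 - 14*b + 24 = (b - 2)*(b^2 + b - 12) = (b - 3)*(b - 2)*(b + 4)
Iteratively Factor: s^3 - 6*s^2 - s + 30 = (s + 2)*(s^2 - 8*s + 15) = (s - 5)*(s + 2)*(s - 3)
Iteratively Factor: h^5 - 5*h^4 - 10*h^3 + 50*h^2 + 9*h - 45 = (h - 5)*(h^4 - 10*h^2 + 9) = (h - 5)*(h + 3)*(h^3 - 3*h^2 - h + 3) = (h - 5)*(h + 1)*(h + 3)*(h^2 - 4*h + 3) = (h - 5)*(h - 3)*(h + 1)*(h + 3)*(h - 1)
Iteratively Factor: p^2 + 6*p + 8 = (p + 4)*(p + 2)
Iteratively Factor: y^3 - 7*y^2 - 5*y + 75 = (y - 5)*(y^2 - 2*y - 15) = (y - 5)*(y + 3)*(y - 5)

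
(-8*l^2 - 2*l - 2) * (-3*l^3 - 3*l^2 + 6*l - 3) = 24*l^5 + 30*l^4 - 36*l^3 + 18*l^2 - 6*l + 6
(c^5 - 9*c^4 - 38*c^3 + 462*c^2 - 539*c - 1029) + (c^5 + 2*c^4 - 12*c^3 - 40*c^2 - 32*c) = 2*c^5 - 7*c^4 - 50*c^3 + 422*c^2 - 571*c - 1029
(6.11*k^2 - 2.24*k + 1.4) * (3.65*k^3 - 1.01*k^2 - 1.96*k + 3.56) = 22.3015*k^5 - 14.3471*k^4 - 4.6032*k^3 + 24.728*k^2 - 10.7184*k + 4.984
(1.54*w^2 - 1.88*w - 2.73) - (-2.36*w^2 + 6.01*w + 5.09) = 3.9*w^2 - 7.89*w - 7.82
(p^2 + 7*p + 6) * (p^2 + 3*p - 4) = p^4 + 10*p^3 + 23*p^2 - 10*p - 24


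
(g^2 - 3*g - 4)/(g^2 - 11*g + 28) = (g + 1)/(g - 7)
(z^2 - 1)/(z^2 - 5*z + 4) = (z + 1)/(z - 4)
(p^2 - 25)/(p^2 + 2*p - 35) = (p + 5)/(p + 7)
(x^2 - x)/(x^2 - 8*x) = (x - 1)/(x - 8)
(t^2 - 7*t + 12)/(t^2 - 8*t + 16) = (t - 3)/(t - 4)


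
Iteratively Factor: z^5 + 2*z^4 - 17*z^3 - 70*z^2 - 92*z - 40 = (z + 2)*(z^4 - 17*z^2 - 36*z - 20) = (z - 5)*(z + 2)*(z^3 + 5*z^2 + 8*z + 4) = (z - 5)*(z + 1)*(z + 2)*(z^2 + 4*z + 4) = (z - 5)*(z + 1)*(z + 2)^2*(z + 2)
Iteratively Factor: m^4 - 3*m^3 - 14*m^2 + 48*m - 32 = (m - 1)*(m^3 - 2*m^2 - 16*m + 32) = (m - 1)*(m + 4)*(m^2 - 6*m + 8) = (m - 4)*(m - 1)*(m + 4)*(m - 2)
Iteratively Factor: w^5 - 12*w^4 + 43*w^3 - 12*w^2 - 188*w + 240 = (w - 3)*(w^4 - 9*w^3 + 16*w^2 + 36*w - 80) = (w - 3)*(w - 2)*(w^3 - 7*w^2 + 2*w + 40) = (w - 5)*(w - 3)*(w - 2)*(w^2 - 2*w - 8) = (w - 5)*(w - 3)*(w - 2)*(w + 2)*(w - 4)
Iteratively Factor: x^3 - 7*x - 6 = (x - 3)*(x^2 + 3*x + 2) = (x - 3)*(x + 2)*(x + 1)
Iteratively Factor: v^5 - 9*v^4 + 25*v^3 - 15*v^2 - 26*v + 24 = (v - 1)*(v^4 - 8*v^3 + 17*v^2 + 2*v - 24) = (v - 1)*(v + 1)*(v^3 - 9*v^2 + 26*v - 24) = (v - 4)*(v - 1)*(v + 1)*(v^2 - 5*v + 6) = (v - 4)*(v - 2)*(v - 1)*(v + 1)*(v - 3)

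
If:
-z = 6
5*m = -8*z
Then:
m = 48/5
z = -6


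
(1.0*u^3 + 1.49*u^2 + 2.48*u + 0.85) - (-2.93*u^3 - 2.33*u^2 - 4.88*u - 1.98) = 3.93*u^3 + 3.82*u^2 + 7.36*u + 2.83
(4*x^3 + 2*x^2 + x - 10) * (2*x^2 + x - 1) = 8*x^5 + 8*x^4 - 21*x^2 - 11*x + 10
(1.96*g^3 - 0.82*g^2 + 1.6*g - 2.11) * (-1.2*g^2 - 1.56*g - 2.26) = -2.352*g^5 - 2.0736*g^4 - 5.0704*g^3 + 1.8892*g^2 - 0.3244*g + 4.7686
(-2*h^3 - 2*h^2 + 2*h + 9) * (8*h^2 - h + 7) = -16*h^5 - 14*h^4 + 4*h^3 + 56*h^2 + 5*h + 63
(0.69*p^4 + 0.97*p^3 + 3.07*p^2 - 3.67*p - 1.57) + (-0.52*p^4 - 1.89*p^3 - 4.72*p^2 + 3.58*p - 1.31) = 0.17*p^4 - 0.92*p^3 - 1.65*p^2 - 0.0899999999999999*p - 2.88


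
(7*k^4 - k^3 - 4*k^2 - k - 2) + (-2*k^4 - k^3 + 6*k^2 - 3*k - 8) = 5*k^4 - 2*k^3 + 2*k^2 - 4*k - 10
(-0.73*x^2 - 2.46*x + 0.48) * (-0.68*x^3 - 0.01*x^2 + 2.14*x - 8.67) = 0.4964*x^5 + 1.6801*x^4 - 1.864*x^3 + 1.0599*x^2 + 22.3554*x - 4.1616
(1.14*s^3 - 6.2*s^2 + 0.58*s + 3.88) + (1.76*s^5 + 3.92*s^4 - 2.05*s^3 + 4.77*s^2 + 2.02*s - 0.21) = 1.76*s^5 + 3.92*s^4 - 0.91*s^3 - 1.43*s^2 + 2.6*s + 3.67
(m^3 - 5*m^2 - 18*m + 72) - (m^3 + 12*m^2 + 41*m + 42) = -17*m^2 - 59*m + 30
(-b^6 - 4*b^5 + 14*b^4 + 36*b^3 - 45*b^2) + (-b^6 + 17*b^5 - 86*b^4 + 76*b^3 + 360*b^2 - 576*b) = -2*b^6 + 13*b^5 - 72*b^4 + 112*b^3 + 315*b^2 - 576*b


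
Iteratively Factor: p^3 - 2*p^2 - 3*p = (p)*(p^2 - 2*p - 3) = p*(p - 3)*(p + 1)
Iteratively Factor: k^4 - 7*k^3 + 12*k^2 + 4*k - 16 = (k - 2)*(k^3 - 5*k^2 + 2*k + 8) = (k - 2)*(k + 1)*(k^2 - 6*k + 8) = (k - 2)^2*(k + 1)*(k - 4)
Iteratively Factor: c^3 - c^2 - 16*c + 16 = (c - 4)*(c^2 + 3*c - 4) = (c - 4)*(c - 1)*(c + 4)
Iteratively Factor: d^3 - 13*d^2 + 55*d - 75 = (d - 3)*(d^2 - 10*d + 25) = (d - 5)*(d - 3)*(d - 5)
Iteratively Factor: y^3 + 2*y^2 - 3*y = (y)*(y^2 + 2*y - 3) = y*(y + 3)*(y - 1)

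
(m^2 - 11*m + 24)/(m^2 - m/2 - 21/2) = 2*(-m^2 + 11*m - 24)/(-2*m^2 + m + 21)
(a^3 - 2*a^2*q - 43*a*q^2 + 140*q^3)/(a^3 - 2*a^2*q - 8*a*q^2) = (a^2 + 2*a*q - 35*q^2)/(a*(a + 2*q))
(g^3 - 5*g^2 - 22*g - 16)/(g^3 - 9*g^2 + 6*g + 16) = (g + 2)/(g - 2)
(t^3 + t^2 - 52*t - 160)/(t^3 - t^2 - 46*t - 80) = (t + 4)/(t + 2)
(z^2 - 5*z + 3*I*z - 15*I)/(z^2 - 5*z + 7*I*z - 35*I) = (z + 3*I)/(z + 7*I)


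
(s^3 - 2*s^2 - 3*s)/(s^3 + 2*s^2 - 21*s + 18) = s*(s + 1)/(s^2 + 5*s - 6)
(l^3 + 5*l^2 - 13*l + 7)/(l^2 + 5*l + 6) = (l^3 + 5*l^2 - 13*l + 7)/(l^2 + 5*l + 6)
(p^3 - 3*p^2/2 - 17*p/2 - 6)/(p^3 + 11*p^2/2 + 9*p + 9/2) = (p - 4)/(p + 3)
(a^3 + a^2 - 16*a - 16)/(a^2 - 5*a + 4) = (a^2 + 5*a + 4)/(a - 1)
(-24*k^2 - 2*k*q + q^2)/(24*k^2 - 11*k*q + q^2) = (-24*k^2 - 2*k*q + q^2)/(24*k^2 - 11*k*q + q^2)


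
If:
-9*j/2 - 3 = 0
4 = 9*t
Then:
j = -2/3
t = 4/9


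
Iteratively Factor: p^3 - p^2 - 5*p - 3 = (p - 3)*(p^2 + 2*p + 1) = (p - 3)*(p + 1)*(p + 1)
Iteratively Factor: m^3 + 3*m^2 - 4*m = (m)*(m^2 + 3*m - 4) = m*(m + 4)*(m - 1)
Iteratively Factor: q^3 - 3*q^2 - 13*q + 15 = (q + 3)*(q^2 - 6*q + 5) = (q - 1)*(q + 3)*(q - 5)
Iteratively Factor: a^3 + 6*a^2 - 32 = (a + 4)*(a^2 + 2*a - 8) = (a + 4)^2*(a - 2)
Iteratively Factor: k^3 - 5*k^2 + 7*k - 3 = (k - 1)*(k^2 - 4*k + 3) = (k - 3)*(k - 1)*(k - 1)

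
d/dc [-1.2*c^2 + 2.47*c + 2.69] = 2.47 - 2.4*c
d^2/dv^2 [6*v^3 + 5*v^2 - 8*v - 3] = 36*v + 10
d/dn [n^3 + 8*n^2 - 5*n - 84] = 3*n^2 + 16*n - 5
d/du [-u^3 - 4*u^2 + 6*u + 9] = -3*u^2 - 8*u + 6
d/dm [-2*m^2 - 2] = -4*m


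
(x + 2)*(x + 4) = x^2 + 6*x + 8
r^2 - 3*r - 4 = (r - 4)*(r + 1)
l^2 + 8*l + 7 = (l + 1)*(l + 7)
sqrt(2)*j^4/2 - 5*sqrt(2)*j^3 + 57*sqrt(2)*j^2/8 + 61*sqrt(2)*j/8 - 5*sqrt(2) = (j - 8)*(j - 5/2)*(j - 1/2)*(sqrt(2)*j/2 + sqrt(2)/2)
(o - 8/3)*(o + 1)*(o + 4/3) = o^3 - o^2/3 - 44*o/9 - 32/9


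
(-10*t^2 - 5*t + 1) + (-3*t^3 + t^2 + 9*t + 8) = -3*t^3 - 9*t^2 + 4*t + 9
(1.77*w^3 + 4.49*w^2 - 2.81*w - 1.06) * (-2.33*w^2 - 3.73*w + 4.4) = -4.1241*w^5 - 17.0638*w^4 - 2.4124*w^3 + 32.7071*w^2 - 8.4102*w - 4.664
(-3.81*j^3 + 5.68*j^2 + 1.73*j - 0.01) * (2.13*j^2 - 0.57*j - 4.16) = -8.1153*j^5 + 14.2701*j^4 + 16.2969*j^3 - 24.6362*j^2 - 7.1911*j + 0.0416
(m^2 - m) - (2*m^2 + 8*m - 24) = -m^2 - 9*m + 24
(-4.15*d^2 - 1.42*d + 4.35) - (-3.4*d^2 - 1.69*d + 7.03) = -0.75*d^2 + 0.27*d - 2.68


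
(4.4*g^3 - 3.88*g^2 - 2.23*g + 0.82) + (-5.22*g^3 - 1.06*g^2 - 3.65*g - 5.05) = -0.819999999999999*g^3 - 4.94*g^2 - 5.88*g - 4.23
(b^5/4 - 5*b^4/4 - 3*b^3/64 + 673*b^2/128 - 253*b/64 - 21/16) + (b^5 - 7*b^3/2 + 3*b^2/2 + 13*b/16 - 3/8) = 5*b^5/4 - 5*b^4/4 - 227*b^3/64 + 865*b^2/128 - 201*b/64 - 27/16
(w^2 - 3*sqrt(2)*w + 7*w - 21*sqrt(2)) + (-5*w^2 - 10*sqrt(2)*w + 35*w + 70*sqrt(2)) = -4*w^2 - 13*sqrt(2)*w + 42*w + 49*sqrt(2)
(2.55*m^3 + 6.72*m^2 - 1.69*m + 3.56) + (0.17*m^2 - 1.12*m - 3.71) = 2.55*m^3 + 6.89*m^2 - 2.81*m - 0.15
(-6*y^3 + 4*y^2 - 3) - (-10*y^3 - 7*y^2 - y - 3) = 4*y^3 + 11*y^2 + y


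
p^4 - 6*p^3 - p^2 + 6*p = p*(p - 6)*(p - 1)*(p + 1)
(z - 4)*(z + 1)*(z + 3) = z^3 - 13*z - 12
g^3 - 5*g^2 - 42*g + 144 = (g - 8)*(g - 3)*(g + 6)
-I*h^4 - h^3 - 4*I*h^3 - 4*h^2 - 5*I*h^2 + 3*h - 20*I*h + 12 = (h + 4)*(h - 3*I)*(h + I)*(-I*h + 1)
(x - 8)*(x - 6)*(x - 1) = x^3 - 15*x^2 + 62*x - 48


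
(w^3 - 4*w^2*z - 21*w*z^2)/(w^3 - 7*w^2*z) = (w + 3*z)/w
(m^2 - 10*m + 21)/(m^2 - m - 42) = (m - 3)/(m + 6)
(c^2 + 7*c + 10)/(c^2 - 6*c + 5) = (c^2 + 7*c + 10)/(c^2 - 6*c + 5)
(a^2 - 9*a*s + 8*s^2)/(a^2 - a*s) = (a - 8*s)/a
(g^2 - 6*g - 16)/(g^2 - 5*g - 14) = (g - 8)/(g - 7)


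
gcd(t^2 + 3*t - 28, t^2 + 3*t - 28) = t^2 + 3*t - 28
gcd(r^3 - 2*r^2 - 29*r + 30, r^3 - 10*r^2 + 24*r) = r - 6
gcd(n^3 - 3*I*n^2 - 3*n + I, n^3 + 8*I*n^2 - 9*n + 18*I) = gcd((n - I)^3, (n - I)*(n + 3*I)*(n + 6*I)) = n - I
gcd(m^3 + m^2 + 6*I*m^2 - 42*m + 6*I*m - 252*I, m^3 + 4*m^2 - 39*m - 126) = m^2 + m - 42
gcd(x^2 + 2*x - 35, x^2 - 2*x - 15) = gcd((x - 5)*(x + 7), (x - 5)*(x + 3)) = x - 5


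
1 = 1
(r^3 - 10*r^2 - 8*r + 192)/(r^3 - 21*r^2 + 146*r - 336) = (r + 4)/(r - 7)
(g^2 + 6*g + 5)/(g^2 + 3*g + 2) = (g + 5)/(g + 2)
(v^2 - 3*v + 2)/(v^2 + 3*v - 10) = (v - 1)/(v + 5)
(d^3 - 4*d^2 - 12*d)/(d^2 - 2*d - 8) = d*(d - 6)/(d - 4)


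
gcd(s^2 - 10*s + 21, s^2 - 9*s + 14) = s - 7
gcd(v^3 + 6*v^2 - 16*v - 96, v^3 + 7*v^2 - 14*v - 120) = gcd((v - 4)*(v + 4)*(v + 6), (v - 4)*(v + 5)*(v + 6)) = v^2 + 2*v - 24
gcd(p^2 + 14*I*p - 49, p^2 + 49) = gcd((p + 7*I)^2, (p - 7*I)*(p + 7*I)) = p + 7*I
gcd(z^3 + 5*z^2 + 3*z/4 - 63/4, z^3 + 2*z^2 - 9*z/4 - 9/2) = z - 3/2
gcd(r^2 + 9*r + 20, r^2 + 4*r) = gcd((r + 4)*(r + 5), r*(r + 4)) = r + 4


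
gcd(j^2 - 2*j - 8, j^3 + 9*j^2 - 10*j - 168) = j - 4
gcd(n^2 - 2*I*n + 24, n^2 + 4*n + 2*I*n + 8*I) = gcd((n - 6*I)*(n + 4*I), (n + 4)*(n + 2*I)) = 1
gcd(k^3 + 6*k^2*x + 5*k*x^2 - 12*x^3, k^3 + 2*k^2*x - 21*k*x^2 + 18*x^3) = -k + x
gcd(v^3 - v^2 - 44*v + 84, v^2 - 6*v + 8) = v - 2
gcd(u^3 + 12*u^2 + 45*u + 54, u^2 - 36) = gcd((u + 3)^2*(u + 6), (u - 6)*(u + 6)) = u + 6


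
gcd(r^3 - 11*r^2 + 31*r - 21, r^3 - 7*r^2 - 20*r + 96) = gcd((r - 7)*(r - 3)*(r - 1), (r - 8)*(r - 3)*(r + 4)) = r - 3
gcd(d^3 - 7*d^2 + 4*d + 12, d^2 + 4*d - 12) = d - 2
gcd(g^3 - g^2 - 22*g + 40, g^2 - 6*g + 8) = g^2 - 6*g + 8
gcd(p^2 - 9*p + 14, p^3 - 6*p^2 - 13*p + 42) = p^2 - 9*p + 14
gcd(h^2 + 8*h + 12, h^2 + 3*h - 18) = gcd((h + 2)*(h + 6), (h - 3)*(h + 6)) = h + 6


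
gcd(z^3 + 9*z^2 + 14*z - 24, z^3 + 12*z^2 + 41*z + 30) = z + 6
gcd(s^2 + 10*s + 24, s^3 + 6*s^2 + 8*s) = s + 4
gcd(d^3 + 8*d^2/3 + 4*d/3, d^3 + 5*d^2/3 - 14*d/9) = d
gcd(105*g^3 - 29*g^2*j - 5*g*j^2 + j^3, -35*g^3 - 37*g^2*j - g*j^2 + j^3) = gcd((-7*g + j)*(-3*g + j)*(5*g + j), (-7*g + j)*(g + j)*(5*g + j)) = 35*g^2 + 2*g*j - j^2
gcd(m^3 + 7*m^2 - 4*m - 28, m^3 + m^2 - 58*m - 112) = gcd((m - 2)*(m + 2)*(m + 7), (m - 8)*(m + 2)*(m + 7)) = m^2 + 9*m + 14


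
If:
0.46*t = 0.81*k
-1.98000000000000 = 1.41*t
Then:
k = -0.80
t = -1.40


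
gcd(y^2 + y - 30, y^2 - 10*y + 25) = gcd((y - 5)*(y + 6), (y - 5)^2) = y - 5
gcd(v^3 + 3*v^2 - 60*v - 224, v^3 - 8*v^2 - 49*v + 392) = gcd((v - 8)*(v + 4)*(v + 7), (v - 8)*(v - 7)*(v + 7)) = v^2 - v - 56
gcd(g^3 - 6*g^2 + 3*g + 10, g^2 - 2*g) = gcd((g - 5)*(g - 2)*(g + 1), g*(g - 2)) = g - 2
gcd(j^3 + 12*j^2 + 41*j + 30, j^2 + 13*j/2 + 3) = j + 6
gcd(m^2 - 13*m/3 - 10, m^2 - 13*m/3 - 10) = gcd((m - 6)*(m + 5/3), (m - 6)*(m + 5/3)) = m^2 - 13*m/3 - 10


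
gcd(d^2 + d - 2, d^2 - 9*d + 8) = d - 1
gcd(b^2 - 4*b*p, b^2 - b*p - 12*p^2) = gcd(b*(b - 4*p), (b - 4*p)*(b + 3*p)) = -b + 4*p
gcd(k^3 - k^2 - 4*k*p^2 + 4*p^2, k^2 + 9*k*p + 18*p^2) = 1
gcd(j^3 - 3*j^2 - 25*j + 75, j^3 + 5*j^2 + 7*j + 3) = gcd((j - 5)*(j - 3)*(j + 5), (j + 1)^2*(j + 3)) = 1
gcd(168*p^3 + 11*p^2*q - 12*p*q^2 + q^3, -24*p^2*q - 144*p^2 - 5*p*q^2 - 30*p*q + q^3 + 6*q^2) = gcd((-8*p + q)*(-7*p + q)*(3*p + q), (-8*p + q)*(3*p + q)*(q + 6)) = 24*p^2 + 5*p*q - q^2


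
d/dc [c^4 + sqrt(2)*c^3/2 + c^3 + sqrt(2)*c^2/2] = c*(8*c^2 + 3*sqrt(2)*c + 6*c + 2*sqrt(2))/2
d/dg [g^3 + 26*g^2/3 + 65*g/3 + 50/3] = 3*g^2 + 52*g/3 + 65/3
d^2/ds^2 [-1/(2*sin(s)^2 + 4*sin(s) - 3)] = 4*(4*sin(s)^4 + 6*sin(s)^3 + 4*sin(s)^2 - 9*sin(s) - 11)/(4*sin(s) - cos(2*s) - 2)^3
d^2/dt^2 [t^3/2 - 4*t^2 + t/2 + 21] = 3*t - 8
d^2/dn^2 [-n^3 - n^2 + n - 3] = -6*n - 2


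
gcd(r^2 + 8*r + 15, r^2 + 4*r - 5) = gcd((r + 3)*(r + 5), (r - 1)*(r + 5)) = r + 5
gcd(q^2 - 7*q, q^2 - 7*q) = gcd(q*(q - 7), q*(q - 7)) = q^2 - 7*q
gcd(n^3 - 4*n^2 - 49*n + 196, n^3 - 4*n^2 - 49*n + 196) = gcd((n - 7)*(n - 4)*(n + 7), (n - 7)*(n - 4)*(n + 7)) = n^3 - 4*n^2 - 49*n + 196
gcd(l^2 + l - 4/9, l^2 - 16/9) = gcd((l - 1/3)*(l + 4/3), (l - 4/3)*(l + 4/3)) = l + 4/3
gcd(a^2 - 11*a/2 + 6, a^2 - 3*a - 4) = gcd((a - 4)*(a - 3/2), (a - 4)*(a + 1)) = a - 4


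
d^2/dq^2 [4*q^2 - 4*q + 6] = 8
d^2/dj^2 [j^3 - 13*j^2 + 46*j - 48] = 6*j - 26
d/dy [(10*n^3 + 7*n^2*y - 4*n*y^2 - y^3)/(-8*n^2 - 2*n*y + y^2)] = (-36*n^4 + 44*n^3*y + 25*n^2*y^2 + 4*n*y^3 - y^4)/(64*n^4 + 32*n^3*y - 12*n^2*y^2 - 4*n*y^3 + y^4)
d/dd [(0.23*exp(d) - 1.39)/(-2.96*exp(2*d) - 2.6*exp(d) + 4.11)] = (0.6808*exp(2*d) - 8.2288*exp(d) - 2.6687)*exp(d)/(8.7616*exp(4*d) + 15.392*exp(3*d) - 17.5712*exp(2*d) - 21.372*exp(d) + 16.8921)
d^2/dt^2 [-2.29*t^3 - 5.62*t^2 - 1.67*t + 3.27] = -13.74*t - 11.24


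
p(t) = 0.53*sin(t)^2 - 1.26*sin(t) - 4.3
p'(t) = 1.06*sin(t)*cos(t) - 1.26*cos(t)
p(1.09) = -5.00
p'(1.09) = -0.15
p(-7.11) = -3.09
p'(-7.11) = -1.38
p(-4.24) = -5.00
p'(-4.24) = 0.14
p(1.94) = -5.01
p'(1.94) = 0.10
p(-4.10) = -4.98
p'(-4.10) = 0.23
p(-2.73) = -3.71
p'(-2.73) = 1.54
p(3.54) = -3.73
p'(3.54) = 1.54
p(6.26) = -4.27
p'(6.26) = -1.28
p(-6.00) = -4.61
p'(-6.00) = -0.93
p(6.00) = -3.91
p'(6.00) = -1.49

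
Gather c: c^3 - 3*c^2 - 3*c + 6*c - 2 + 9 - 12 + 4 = c^3 - 3*c^2 + 3*c - 1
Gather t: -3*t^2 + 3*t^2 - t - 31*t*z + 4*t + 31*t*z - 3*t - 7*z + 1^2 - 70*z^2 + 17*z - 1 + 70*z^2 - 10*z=0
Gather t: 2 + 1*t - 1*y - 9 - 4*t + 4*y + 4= -3*t + 3*y - 3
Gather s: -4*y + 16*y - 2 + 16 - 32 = 12*y - 18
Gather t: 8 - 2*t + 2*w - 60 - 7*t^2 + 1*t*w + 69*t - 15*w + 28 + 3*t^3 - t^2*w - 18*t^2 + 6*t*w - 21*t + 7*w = 3*t^3 + t^2*(-w - 25) + t*(7*w + 46) - 6*w - 24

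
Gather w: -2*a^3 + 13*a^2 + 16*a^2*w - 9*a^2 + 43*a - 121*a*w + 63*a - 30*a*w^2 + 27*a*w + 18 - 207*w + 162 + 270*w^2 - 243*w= -2*a^3 + 4*a^2 + 106*a + w^2*(270 - 30*a) + w*(16*a^2 - 94*a - 450) + 180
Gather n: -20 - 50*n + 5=-50*n - 15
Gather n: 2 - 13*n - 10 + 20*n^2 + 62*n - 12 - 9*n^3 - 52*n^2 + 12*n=-9*n^3 - 32*n^2 + 61*n - 20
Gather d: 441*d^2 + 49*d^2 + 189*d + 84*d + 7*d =490*d^2 + 280*d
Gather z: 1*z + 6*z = 7*z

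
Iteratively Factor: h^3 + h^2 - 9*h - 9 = (h + 3)*(h^2 - 2*h - 3) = (h + 1)*(h + 3)*(h - 3)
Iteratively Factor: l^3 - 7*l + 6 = (l - 2)*(l^2 + 2*l - 3) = (l - 2)*(l + 3)*(l - 1)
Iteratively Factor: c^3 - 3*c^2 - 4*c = (c)*(c^2 - 3*c - 4) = c*(c + 1)*(c - 4)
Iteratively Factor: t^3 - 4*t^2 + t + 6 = (t - 3)*(t^2 - t - 2) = (t - 3)*(t + 1)*(t - 2)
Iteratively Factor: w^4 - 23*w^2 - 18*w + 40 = (w + 2)*(w^3 - 2*w^2 - 19*w + 20) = (w - 1)*(w + 2)*(w^2 - w - 20) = (w - 5)*(w - 1)*(w + 2)*(w + 4)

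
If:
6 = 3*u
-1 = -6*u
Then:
No Solution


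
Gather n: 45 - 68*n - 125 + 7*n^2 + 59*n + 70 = 7*n^2 - 9*n - 10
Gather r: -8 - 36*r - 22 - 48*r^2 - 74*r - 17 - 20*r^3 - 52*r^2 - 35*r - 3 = -20*r^3 - 100*r^2 - 145*r - 50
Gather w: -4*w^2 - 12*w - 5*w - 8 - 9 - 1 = -4*w^2 - 17*w - 18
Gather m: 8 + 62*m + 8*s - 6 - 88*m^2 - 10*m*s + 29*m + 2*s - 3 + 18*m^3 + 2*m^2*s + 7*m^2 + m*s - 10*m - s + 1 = 18*m^3 + m^2*(2*s - 81) + m*(81 - 9*s) + 9*s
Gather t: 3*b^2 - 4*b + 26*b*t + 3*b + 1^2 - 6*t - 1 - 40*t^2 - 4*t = 3*b^2 - b - 40*t^2 + t*(26*b - 10)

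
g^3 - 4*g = g*(g - 2)*(g + 2)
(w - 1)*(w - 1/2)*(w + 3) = w^3 + 3*w^2/2 - 4*w + 3/2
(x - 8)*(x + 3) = x^2 - 5*x - 24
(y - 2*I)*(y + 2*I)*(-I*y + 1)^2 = -y^4 - 2*I*y^3 - 3*y^2 - 8*I*y + 4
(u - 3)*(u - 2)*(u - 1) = u^3 - 6*u^2 + 11*u - 6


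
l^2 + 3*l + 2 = (l + 1)*(l + 2)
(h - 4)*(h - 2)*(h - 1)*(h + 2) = h^4 - 5*h^3 + 20*h - 16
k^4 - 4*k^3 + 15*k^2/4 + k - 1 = (k - 2)^2*(k - 1/2)*(k + 1/2)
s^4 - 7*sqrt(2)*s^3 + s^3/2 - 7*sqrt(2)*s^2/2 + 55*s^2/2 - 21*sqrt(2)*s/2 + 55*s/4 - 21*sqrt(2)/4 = (s + 1/2)*(s - 7*sqrt(2)/2)*(s - 3*sqrt(2))*(s - sqrt(2)/2)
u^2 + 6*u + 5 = (u + 1)*(u + 5)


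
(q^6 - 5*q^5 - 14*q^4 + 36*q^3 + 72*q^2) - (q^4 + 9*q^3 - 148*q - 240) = q^6 - 5*q^5 - 15*q^4 + 27*q^3 + 72*q^2 + 148*q + 240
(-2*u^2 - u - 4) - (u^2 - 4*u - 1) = -3*u^2 + 3*u - 3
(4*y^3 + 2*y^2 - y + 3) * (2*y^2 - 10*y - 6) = 8*y^5 - 36*y^4 - 46*y^3 + 4*y^2 - 24*y - 18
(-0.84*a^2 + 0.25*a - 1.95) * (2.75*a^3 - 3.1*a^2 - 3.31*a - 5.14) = -2.31*a^5 + 3.2915*a^4 - 3.3571*a^3 + 9.5351*a^2 + 5.1695*a + 10.023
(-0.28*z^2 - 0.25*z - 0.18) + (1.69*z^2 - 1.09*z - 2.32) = 1.41*z^2 - 1.34*z - 2.5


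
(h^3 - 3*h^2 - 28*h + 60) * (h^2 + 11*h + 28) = h^5 + 8*h^4 - 33*h^3 - 332*h^2 - 124*h + 1680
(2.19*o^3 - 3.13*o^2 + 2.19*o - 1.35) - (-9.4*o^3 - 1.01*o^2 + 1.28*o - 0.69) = 11.59*o^3 - 2.12*o^2 + 0.91*o - 0.66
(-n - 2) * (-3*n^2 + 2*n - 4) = 3*n^3 + 4*n^2 + 8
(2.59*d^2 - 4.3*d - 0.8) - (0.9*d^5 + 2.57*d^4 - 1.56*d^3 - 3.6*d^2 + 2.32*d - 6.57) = -0.9*d^5 - 2.57*d^4 + 1.56*d^3 + 6.19*d^2 - 6.62*d + 5.77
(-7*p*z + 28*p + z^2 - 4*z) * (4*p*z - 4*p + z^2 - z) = -28*p^2*z^2 + 140*p^2*z - 112*p^2 - 3*p*z^3 + 15*p*z^2 - 12*p*z + z^4 - 5*z^3 + 4*z^2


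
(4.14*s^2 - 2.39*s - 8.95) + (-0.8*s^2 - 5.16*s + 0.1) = 3.34*s^2 - 7.55*s - 8.85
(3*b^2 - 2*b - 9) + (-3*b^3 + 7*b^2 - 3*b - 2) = -3*b^3 + 10*b^2 - 5*b - 11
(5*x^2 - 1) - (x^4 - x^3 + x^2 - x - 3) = -x^4 + x^3 + 4*x^2 + x + 2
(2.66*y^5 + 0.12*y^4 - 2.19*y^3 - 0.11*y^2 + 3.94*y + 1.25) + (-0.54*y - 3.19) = 2.66*y^5 + 0.12*y^4 - 2.19*y^3 - 0.11*y^2 + 3.4*y - 1.94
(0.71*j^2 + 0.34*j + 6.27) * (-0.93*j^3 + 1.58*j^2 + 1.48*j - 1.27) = -0.6603*j^5 + 0.8056*j^4 - 4.2431*j^3 + 9.5081*j^2 + 8.8478*j - 7.9629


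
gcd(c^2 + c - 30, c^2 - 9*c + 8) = 1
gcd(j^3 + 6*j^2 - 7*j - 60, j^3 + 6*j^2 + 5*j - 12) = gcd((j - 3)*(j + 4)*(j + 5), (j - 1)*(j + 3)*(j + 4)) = j + 4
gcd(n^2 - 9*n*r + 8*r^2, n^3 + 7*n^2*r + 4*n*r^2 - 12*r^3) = -n + r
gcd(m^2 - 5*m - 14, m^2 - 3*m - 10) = m + 2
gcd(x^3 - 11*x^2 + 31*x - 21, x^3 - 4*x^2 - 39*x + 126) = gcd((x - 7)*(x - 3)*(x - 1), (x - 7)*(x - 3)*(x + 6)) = x^2 - 10*x + 21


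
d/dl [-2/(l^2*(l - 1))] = 2*(3*l - 2)/(l^3*(l - 1)^2)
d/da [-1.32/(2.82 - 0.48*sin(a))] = -0.6336*cos(a)/(0.48*sin(a) - 2.82)^2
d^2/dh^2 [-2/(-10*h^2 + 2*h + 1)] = 8*(50*h^2 - 10*h - 2*(10*h - 1)^2 - 5)/(-10*h^2 + 2*h + 1)^3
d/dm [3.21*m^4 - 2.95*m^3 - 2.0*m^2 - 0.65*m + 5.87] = 12.84*m^3 - 8.85*m^2 - 4.0*m - 0.65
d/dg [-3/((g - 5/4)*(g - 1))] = 12*(8*g - 9)/((g - 1)^2*(4*g - 5)^2)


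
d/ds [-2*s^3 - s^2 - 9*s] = -6*s^2 - 2*s - 9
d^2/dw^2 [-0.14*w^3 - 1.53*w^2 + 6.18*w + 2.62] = -0.84*w - 3.06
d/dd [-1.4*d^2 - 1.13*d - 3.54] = -2.8*d - 1.13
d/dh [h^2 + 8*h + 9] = 2*h + 8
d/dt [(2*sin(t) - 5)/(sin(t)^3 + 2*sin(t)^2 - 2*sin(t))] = (-4*sin(t)^3 + 11*sin(t)^2 + 20*sin(t) - 10)*cos(t)/((sin(t)^2 + 2*sin(t) - 2)^2*sin(t)^2)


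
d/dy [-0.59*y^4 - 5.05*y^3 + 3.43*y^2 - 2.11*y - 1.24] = -2.36*y^3 - 15.15*y^2 + 6.86*y - 2.11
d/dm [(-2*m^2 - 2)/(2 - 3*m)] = 2*(3*m^2 - 4*m - 3)/(9*m^2 - 12*m + 4)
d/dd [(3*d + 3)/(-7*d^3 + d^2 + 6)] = 3*(-7*d^3 + d^2 + d*(d + 1)*(21*d - 2) + 6)/(-7*d^3 + d^2 + 6)^2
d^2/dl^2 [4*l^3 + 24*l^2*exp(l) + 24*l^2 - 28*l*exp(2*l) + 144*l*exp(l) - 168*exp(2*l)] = 24*l^2*exp(l) - 112*l*exp(2*l) + 240*l*exp(l) + 24*l - 784*exp(2*l) + 336*exp(l) + 48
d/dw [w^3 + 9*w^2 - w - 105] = 3*w^2 + 18*w - 1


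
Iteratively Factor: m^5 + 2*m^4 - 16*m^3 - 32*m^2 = (m)*(m^4 + 2*m^3 - 16*m^2 - 32*m) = m*(m + 2)*(m^3 - 16*m) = m*(m - 4)*(m + 2)*(m^2 + 4*m) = m^2*(m - 4)*(m + 2)*(m + 4)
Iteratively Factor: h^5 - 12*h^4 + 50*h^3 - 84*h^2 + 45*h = (h - 3)*(h^4 - 9*h^3 + 23*h^2 - 15*h) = h*(h - 3)*(h^3 - 9*h^2 + 23*h - 15) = h*(h - 3)*(h - 1)*(h^2 - 8*h + 15) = h*(h - 5)*(h - 3)*(h - 1)*(h - 3)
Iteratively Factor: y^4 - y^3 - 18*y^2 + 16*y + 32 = (y - 4)*(y^3 + 3*y^2 - 6*y - 8) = (y - 4)*(y - 2)*(y^2 + 5*y + 4) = (y - 4)*(y - 2)*(y + 1)*(y + 4)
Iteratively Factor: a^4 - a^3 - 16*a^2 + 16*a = (a)*(a^3 - a^2 - 16*a + 16) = a*(a - 4)*(a^2 + 3*a - 4) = a*(a - 4)*(a - 1)*(a + 4)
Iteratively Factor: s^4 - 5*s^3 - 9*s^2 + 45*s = (s - 3)*(s^3 - 2*s^2 - 15*s) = (s - 5)*(s - 3)*(s^2 + 3*s) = (s - 5)*(s - 3)*(s + 3)*(s)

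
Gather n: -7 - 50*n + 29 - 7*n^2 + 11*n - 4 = -7*n^2 - 39*n + 18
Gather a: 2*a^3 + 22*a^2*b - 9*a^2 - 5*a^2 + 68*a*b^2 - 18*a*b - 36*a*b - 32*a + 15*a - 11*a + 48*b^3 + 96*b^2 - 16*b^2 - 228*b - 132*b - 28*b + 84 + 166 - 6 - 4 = 2*a^3 + a^2*(22*b - 14) + a*(68*b^2 - 54*b - 28) + 48*b^3 + 80*b^2 - 388*b + 240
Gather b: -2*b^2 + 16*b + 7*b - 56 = -2*b^2 + 23*b - 56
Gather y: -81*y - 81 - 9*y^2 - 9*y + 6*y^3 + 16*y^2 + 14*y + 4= 6*y^3 + 7*y^2 - 76*y - 77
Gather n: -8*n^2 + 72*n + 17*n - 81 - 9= -8*n^2 + 89*n - 90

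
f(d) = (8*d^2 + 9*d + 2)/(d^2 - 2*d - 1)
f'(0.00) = -5.00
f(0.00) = -2.00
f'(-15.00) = -0.08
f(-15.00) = 6.56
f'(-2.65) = -1.00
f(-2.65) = 3.03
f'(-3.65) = -0.69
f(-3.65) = 3.86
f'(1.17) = -16.12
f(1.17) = -11.91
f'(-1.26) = -2.02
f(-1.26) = 1.08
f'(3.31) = -31.01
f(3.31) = 35.80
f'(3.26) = -34.78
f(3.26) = 37.44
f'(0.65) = -8.10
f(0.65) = -5.98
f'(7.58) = -0.93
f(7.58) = 12.83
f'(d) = (2 - 2*d)*(8*d^2 + 9*d + 2)/(d^2 - 2*d - 1)^2 + (16*d + 9)/(d^2 - 2*d - 1) = 5*(-5*d^2 - 4*d - 1)/(d^4 - 4*d^3 + 2*d^2 + 4*d + 1)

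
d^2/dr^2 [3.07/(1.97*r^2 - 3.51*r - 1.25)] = (23.828726*r^2 - 42.456258*r - 3.07*(3.94*r - 3.51)*(7.88*r - 7.02) - 15.11975)/(-1.97*r^2 + 3.51*r + 1.25)^3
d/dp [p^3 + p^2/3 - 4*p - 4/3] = 3*p^2 + 2*p/3 - 4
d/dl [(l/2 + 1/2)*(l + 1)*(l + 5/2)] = 3*(l + 1)*(l + 2)/2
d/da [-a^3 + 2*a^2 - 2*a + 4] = -3*a^2 + 4*a - 2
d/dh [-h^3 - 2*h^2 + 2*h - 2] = -3*h^2 - 4*h + 2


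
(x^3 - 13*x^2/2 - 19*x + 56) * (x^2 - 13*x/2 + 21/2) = x^5 - 13*x^4 + 135*x^3/4 + 445*x^2/4 - 1127*x/2 + 588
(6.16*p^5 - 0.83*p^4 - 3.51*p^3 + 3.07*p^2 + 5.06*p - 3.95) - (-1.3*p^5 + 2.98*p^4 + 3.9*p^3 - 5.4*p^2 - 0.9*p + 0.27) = 7.46*p^5 - 3.81*p^4 - 7.41*p^3 + 8.47*p^2 + 5.96*p - 4.22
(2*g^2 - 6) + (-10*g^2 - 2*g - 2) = -8*g^2 - 2*g - 8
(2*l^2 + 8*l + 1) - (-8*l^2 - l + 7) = 10*l^2 + 9*l - 6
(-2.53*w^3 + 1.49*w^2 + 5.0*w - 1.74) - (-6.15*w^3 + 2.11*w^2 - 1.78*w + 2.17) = 3.62*w^3 - 0.62*w^2 + 6.78*w - 3.91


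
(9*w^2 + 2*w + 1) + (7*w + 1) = 9*w^2 + 9*w + 2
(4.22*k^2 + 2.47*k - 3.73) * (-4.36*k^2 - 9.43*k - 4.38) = -18.3992*k^4 - 50.5638*k^3 - 25.5129*k^2 + 24.3553*k + 16.3374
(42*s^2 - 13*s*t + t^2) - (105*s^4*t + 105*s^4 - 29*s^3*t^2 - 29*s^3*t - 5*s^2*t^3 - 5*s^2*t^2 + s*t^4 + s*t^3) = -105*s^4*t - 105*s^4 + 29*s^3*t^2 + 29*s^3*t + 5*s^2*t^3 + 5*s^2*t^2 + 42*s^2 - s*t^4 - s*t^3 - 13*s*t + t^2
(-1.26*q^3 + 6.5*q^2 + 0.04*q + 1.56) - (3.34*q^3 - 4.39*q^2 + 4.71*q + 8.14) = -4.6*q^3 + 10.89*q^2 - 4.67*q - 6.58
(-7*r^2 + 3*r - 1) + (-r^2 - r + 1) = -8*r^2 + 2*r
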